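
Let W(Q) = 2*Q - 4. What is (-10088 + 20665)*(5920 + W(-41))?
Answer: 61706218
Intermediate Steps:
W(Q) = -4 + 2*Q
(-10088 + 20665)*(5920 + W(-41)) = (-10088 + 20665)*(5920 + (-4 + 2*(-41))) = 10577*(5920 + (-4 - 82)) = 10577*(5920 - 86) = 10577*5834 = 61706218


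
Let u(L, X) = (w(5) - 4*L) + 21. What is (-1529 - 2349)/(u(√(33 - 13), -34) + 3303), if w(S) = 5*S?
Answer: -12987422/11215481 - 31024*√5/11215481 ≈ -1.1642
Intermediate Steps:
u(L, X) = 46 - 4*L (u(L, X) = (5*5 - 4*L) + 21 = (25 - 4*L) + 21 = 46 - 4*L)
(-1529 - 2349)/(u(√(33 - 13), -34) + 3303) = (-1529 - 2349)/((46 - 4*√(33 - 13)) + 3303) = -3878/((46 - 8*√5) + 3303) = -3878/(3349 - 8*√5)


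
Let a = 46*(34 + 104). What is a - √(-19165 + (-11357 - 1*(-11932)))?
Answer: 6348 - 13*I*√110 ≈ 6348.0 - 136.35*I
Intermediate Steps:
a = 6348 (a = 46*138 = 6348)
a - √(-19165 + (-11357 - 1*(-11932))) = 6348 - √(-19165 + (-11357 - 1*(-11932))) = 6348 - √(-19165 + (-11357 + 11932)) = 6348 - √(-19165 + 575) = 6348 - √(-18590) = 6348 - 13*I*√110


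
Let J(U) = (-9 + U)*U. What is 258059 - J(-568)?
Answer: -69677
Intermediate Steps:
J(U) = U*(-9 + U)
258059 - J(-568) = 258059 - (-568)*(-9 - 568) = 258059 - (-568)*(-577) = 258059 - 1*327736 = 258059 - 327736 = -69677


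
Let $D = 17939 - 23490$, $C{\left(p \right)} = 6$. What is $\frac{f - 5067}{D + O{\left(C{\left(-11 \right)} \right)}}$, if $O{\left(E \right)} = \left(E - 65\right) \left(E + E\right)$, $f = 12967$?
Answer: $- \frac{7900}{6259} \approx -1.2622$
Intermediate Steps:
$O{\left(E \right)} = 2 E \left(-65 + E\right)$ ($O{\left(E \right)} = \left(-65 + E\right) 2 E = 2 E \left(-65 + E\right)$)
$D = -5551$ ($D = 17939 - 23490 = -5551$)
$\frac{f - 5067}{D + O{\left(C{\left(-11 \right)} \right)}} = \frac{12967 - 5067}{-5551 + 2 \cdot 6 \left(-65 + 6\right)} = \frac{7900}{-5551 + 2 \cdot 6 \left(-59\right)} = \frac{7900}{-5551 - 708} = \frac{7900}{-6259} = 7900 \left(- \frac{1}{6259}\right) = - \frac{7900}{6259}$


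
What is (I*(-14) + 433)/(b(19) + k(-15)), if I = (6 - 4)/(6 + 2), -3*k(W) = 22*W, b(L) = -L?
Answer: 859/182 ≈ 4.7198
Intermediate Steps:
k(W) = -22*W/3
I = 1/4 (I = 2/8 = 2*(1/8) = 1/4 ≈ 0.25000)
(I*(-14) + 433)/(b(19) + k(-15)) = ((1/4)*(-14) + 433)/(-1*19 - 22/3*(-15)) = (-7/2 + 433)/(-19 + 110) = (859/2)/91 = (859/2)*(1/91) = 859/182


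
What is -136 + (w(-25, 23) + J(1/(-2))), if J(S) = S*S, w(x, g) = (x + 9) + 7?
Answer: -579/4 ≈ -144.75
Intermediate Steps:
w(x, g) = 16 + x (w(x, g) = (9 + x) + 7 = 16 + x)
J(S) = S²
-136 + (w(-25, 23) + J(1/(-2))) = -136 + ((16 - 25) + (1/(-2))²) = -136 + (-9 + (-½)²) = -136 + (-9 + ¼) = -136 - 35/4 = -579/4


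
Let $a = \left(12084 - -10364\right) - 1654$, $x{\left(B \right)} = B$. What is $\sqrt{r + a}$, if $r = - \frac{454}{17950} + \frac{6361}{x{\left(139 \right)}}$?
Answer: $\frac{2 \sqrt{324332713091518}}{249505} \approx 144.36$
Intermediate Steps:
$a = 20794$ ($a = \left(12084 + 10364\right) - 1654 = 22448 - 1654 = 20794$)
$r = \frac{57058422}{1247525}$ ($r = - \frac{454}{17950} + \frac{6361}{139} = \left(-454\right) \frac{1}{17950} + 6361 \cdot \frac{1}{139} = - \frac{227}{8975} + \frac{6361}{139} = \frac{57058422}{1247525} \approx 45.737$)
$\sqrt{r + a} = \sqrt{\frac{57058422}{1247525} + 20794} = \sqrt{\frac{25998093272}{1247525}} = \frac{2 \sqrt{324332713091518}}{249505}$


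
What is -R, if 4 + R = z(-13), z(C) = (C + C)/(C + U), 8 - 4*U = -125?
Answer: 428/81 ≈ 5.2840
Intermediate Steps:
U = 133/4 (U = 2 - ¼*(-125) = 2 + 125/4 = 133/4 ≈ 33.250)
z(C) = 2*C/(133/4 + C) (z(C) = (C + C)/(C + 133/4) = (2*C)/(133/4 + C) = 2*C/(133/4 + C))
R = -428/81 (R = -4 + 8*(-13)/(133 + 4*(-13)) = -4 + 8*(-13)/(133 - 52) = -4 + 8*(-13)/81 = -4 + 8*(-13)*(1/81) = -4 - 104/81 = -428/81 ≈ -5.2840)
-R = -1*(-428/81) = 428/81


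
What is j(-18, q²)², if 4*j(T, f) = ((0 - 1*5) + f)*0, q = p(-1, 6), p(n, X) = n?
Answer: 0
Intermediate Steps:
q = -1
j(T, f) = 0 (j(T, f) = (((0 - 1*5) + f)*0)/4 = (((0 - 5) + f)*0)/4 = ((-5 + f)*0)/4 = (¼)*0 = 0)
j(-18, q²)² = 0² = 0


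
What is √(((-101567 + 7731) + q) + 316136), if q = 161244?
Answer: 6*√10654 ≈ 619.31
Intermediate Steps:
√(((-101567 + 7731) + q) + 316136) = √(((-101567 + 7731) + 161244) + 316136) = √((-93836 + 161244) + 316136) = √(67408 + 316136) = √383544 = 6*√10654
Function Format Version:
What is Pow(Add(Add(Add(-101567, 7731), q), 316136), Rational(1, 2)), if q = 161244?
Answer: Mul(6, Pow(10654, Rational(1, 2))) ≈ 619.31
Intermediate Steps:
Pow(Add(Add(Add(-101567, 7731), q), 316136), Rational(1, 2)) = Pow(Add(Add(Add(-101567, 7731), 161244), 316136), Rational(1, 2)) = Pow(Add(Add(-93836, 161244), 316136), Rational(1, 2)) = Pow(Add(67408, 316136), Rational(1, 2)) = Pow(383544, Rational(1, 2)) = Mul(6, Pow(10654, Rational(1, 2)))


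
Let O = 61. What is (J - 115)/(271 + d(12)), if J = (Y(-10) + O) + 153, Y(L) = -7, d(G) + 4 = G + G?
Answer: 92/291 ≈ 0.31615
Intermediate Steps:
d(G) = -4 + 2*G (d(G) = -4 + (G + G) = -4 + 2*G)
J = 207 (J = (-7 + 61) + 153 = 54 + 153 = 207)
(J - 115)/(271 + d(12)) = (207 - 115)/(271 + (-4 + 2*12)) = 92/(271 + (-4 + 24)) = 92/(271 + 20) = 92/291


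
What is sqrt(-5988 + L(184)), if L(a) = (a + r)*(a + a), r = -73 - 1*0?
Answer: 2*sqrt(8715) ≈ 186.71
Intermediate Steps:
r = -73 (r = -73 + 0 = -73)
L(a) = 2*a*(-73 + a) (L(a) = (a - 73)*(a + a) = (-73 + a)*(2*a) = 2*a*(-73 + a))
sqrt(-5988 + L(184)) = sqrt(-5988 + 2*184*(-73 + 184)) = sqrt(-5988 + 2*184*111) = sqrt(-5988 + 40848) = sqrt(34860) = 2*sqrt(8715)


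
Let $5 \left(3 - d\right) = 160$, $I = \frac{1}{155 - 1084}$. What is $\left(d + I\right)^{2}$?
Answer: $\frac{725871364}{863041} \approx 841.06$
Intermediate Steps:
$I = - \frac{1}{929}$ ($I = \frac{1}{-929} = - \frac{1}{929} \approx -0.0010764$)
$d = -29$ ($d = 3 - 32 = -29$)
$\left(d + I\right)^{2} = \left(-29 - \frac{1}{929}\right)^{2} = \left(- \frac{26942}{929}\right)^{2} = \frac{725871364}{863041}$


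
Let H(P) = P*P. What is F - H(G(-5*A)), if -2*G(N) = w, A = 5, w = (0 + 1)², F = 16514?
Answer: 66055/4 ≈ 16514.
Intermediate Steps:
w = 1 (w = 1² = 1)
G(N) = -½ (G(N) = -½*1 = -½)
H(P) = P²
F - H(G(-5*A)) = 16514 - (-½)² = 16514 - 1*¼ = 16514 - ¼ = 66055/4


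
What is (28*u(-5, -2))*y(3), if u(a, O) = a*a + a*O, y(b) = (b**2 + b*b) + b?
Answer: 20580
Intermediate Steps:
y(b) = b + 2*b**2 (y(b) = (b**2 + b**2) + b = 2*b**2 + b = b + 2*b**2)
u(a, O) = a**2 + O*a
(28*u(-5, -2))*y(3) = (28*(-5*(-2 - 5)))*(3*(1 + 2*3)) = (28*(-5*(-7)))*(3*(1 + 6)) = (28*35)*(3*7) = 980*21 = 20580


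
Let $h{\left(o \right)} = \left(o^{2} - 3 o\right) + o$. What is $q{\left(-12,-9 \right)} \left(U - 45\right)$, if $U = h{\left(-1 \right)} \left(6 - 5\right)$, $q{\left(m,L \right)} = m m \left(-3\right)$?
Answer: $18144$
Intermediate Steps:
$h{\left(o \right)} = o^{2} - 2 o$
$q{\left(m,L \right)} = - 3 m^{2}$ ($q{\left(m,L \right)} = m^{2} \left(-3\right) = - 3 m^{2}$)
$U = 3$ ($U = - (-2 - 1) \left(6 - 5\right) = \left(-1\right) \left(-3\right) 1 = 3 \cdot 1 = 3$)
$q{\left(-12,-9 \right)} \left(U - 45\right) = - 3 \left(-12\right)^{2} \left(3 - 45\right) = \left(-3\right) 144 \left(-42\right) = \left(-432\right) \left(-42\right) = 18144$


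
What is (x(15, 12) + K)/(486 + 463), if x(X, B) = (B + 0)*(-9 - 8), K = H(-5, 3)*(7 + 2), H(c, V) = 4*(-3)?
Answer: -24/73 ≈ -0.32877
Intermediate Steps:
H(c, V) = -12
K = -108 (K = -12*(7 + 2) = -12*9 = -108)
x(X, B) = -17*B (x(X, B) = B*(-17) = -17*B)
(x(15, 12) + K)/(486 + 463) = (-17*12 - 108)/(486 + 463) = (-204 - 108)/949 = -312*1/949 = -24/73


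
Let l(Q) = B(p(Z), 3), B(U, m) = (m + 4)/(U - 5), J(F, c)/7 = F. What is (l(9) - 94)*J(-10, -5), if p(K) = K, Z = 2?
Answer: 20230/3 ≈ 6743.3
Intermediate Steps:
J(F, c) = 7*F
B(U, m) = (4 + m)/(-5 + U)
l(Q) = -7/3 (l(Q) = (4 + 3)/(-5 + 2) = 7/(-3) = -⅓*7 = -7/3)
(l(9) - 94)*J(-10, -5) = (-7/3 - 94)*(7*(-10)) = -289/3*(-70) = 20230/3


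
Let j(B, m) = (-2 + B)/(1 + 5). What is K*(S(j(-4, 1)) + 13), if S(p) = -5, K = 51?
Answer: 408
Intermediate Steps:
j(B, m) = -1/3 + B/6 (j(B, m) = (-2 + B)/6 = (-2 + B)*(1/6) = -1/3 + B/6)
K*(S(j(-4, 1)) + 13) = 51*(-5 + 13) = 51*8 = 408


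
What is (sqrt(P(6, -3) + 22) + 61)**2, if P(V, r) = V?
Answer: 3749 + 244*sqrt(7) ≈ 4394.6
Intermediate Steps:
(sqrt(P(6, -3) + 22) + 61)**2 = (sqrt(6 + 22) + 61)**2 = (sqrt(28) + 61)**2 = (2*sqrt(7) + 61)**2 = (61 + 2*sqrt(7))**2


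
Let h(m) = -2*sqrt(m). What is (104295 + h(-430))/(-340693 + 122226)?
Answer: -6135/12851 + 2*I*sqrt(430)/218467 ≈ -0.47739 + 0.00018984*I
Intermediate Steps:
(104295 + h(-430))/(-340693 + 122226) = (104295 - 2*I*sqrt(430))/(-340693 + 122226) = (104295 - 2*I*sqrt(430))/(-218467) = (104295 - 2*I*sqrt(430))*(-1/218467) = -6135/12851 + 2*I*sqrt(430)/218467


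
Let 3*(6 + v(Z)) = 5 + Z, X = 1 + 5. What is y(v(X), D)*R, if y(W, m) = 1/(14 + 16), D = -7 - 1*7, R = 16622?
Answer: 8311/15 ≈ 554.07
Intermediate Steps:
X = 6
D = -14 (D = -7 - 7 = -14)
v(Z) = -13/3 + Z/3 (v(Z) = -6 + (5 + Z)/3 = -6 + (5/3 + Z/3) = -13/3 + Z/3)
y(W, m) = 1/30
y(v(X), D)*R = (1/30)*16622 = 8311/15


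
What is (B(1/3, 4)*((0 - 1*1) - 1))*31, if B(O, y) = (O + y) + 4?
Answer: -1550/3 ≈ -516.67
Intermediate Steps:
B(O, y) = 4 + O + y
(B(1/3, 4)*((0 - 1*1) - 1))*31 = ((4 + 1/3 + 4)*((0 - 1*1) - 1))*31 = ((4 + ⅓ + 4)*((0 - 1) - 1))*31 = (25*(-1 - 1)/3)*31 = ((25/3)*(-2))*31 = -50/3*31 = -1550/3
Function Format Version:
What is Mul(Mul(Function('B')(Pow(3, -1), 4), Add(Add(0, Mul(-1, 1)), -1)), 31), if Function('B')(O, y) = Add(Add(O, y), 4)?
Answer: Rational(-1550, 3) ≈ -516.67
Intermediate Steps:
Function('B')(O, y) = Add(4, O, y)
Mul(Mul(Function('B')(Pow(3, -1), 4), Add(Add(0, Mul(-1, 1)), -1)), 31) = Mul(Mul(Add(4, Pow(3, -1), 4), Add(Add(0, Mul(-1, 1)), -1)), 31) = Mul(Mul(Add(4, Rational(1, 3), 4), Add(Add(0, -1), -1)), 31) = Mul(Mul(Rational(25, 3), Add(-1, -1)), 31) = Mul(Mul(Rational(25, 3), -2), 31) = Mul(Rational(-50, 3), 31) = Rational(-1550, 3)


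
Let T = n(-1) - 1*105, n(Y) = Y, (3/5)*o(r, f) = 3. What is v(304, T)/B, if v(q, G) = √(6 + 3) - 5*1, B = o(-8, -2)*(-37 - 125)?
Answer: 1/405 ≈ 0.0024691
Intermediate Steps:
o(r, f) = 5 (o(r, f) = (5/3)*3 = 5)
B = -810 (B = 5*(-37 - 125) = 5*(-162) = -810)
T = -106 (T = -1 - 1*105 = -1 - 105 = -106)
v(q, G) = -2 (v(q, G) = √9 - 5 = 3 - 5 = -2)
v(304, T)/B = -2/(-810) = -2*(-1/810) = 1/405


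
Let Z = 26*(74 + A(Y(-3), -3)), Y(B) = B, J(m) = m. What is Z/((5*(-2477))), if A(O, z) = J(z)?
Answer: -1846/12385 ≈ -0.14905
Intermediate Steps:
A(O, z) = z
Z = 1846 (Z = 26*(74 - 3) = 26*71 = 1846)
Z/((5*(-2477))) = 1846/((5*(-2477))) = 1846/(-12385) = 1846*(-1/12385) = -1846/12385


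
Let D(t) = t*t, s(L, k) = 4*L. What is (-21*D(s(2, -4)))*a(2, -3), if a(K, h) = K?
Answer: -2688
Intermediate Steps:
D(t) = t**2
(-21*D(s(2, -4)))*a(2, -3) = -21*(4*2)**2*2 = -21*8**2*2 = -21*64*2 = -1344*2 = -2688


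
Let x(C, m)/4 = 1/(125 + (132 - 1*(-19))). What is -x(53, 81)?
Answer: -1/69 ≈ -0.014493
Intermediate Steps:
x(C, m) = 1/69 (x(C, m) = 4/(125 + (132 - 1*(-19))) = 4/(125 + (132 + 19)) = 4/(125 + 151) = 4/276 = 4*(1/276) = 1/69)
-x(53, 81) = -1*1/69 = -1/69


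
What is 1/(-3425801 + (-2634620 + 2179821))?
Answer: -1/3880600 ≈ -2.5769e-7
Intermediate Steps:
1/(-3425801 + (-2634620 + 2179821)) = 1/(-3425801 - 454799) = 1/(-3880600) = -1/3880600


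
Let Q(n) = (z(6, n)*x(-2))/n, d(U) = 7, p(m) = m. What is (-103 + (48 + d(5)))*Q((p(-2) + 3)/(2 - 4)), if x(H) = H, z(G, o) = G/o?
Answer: 2304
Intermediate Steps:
Q(n) = -12/n**2 (Q(n) = ((6/n)*(-2))/n = (-12/n)/n = -12/n**2)
(-103 + (48 + d(5)))*Q((p(-2) + 3)/(2 - 4)) = (-103 + (48 + 7))*(-12*(2 - 4)**2/(-2 + 3)**2) = (-103 + 55)*(-12/(1/(-2))**2) = -(-576)/(1*(-1/2))**2 = -(-576)/(-1/2)**2 = -(-576)*4 = -48*(-48) = 2304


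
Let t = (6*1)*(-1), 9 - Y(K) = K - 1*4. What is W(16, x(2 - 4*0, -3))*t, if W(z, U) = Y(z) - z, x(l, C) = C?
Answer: 114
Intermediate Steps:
Y(K) = 13 - K (Y(K) = 9 - (K - 1*4) = 9 - (K - 4) = 9 - (-4 + K) = 9 + (4 - K) = 13 - K)
W(z, U) = 13 - 2*z (W(z, U) = (13 - z) - z = 13 - 2*z)
t = -6 (t = 6*(-1) = -6)
W(16, x(2 - 4*0, -3))*t = (13 - 2*16)*(-6) = (13 - 32)*(-6) = -19*(-6) = 114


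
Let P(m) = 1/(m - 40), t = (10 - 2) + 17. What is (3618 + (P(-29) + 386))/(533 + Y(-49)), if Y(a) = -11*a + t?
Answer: 276275/75693 ≈ 3.6499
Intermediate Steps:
t = 25 (t = 8 + 17 = 25)
P(m) = 1/(-40 + m)
Y(a) = 25 - 11*a (Y(a) = -11*a + 25 = 25 - 11*a)
(3618 + (P(-29) + 386))/(533 + Y(-49)) = (3618 + (1/(-40 - 29) + 386))/(533 + (25 - 11*(-49))) = (3618 + (1/(-69) + 386))/(533 + (25 + 539)) = (3618 + (-1/69 + 386))/(533 + 564) = (3618 + 26633/69)/1097 = (276275/69)*(1/1097) = 276275/75693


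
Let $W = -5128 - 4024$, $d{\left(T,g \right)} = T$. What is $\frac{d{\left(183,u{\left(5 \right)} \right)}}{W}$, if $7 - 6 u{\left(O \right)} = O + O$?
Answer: $- \frac{183}{9152} \approx -0.019996$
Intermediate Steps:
$u{\left(O \right)} = \frac{7}{6} - \frac{O}{3}$ ($u{\left(O \right)} = \frac{7}{6} - \frac{O + O}{6} = \frac{7}{6} - \frac{2 O}{6} = \frac{7}{6} - \frac{O}{3}$)
$W = -9152$
$\frac{d{\left(183,u{\left(5 \right)} \right)}}{W} = \frac{183}{-9152} = 183 \left(- \frac{1}{9152}\right) = - \frac{183}{9152}$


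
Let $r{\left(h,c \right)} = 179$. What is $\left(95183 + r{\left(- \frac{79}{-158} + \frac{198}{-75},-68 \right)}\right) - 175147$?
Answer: $-79785$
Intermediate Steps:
$\left(95183 + r{\left(- \frac{79}{-158} + \frac{198}{-75},-68 \right)}\right) - 175147 = \left(95183 + 179\right) - 175147 = 95362 - 175147 = -79785$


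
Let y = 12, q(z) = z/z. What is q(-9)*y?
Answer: 12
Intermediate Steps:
q(z) = 1
q(-9)*y = 1*12 = 12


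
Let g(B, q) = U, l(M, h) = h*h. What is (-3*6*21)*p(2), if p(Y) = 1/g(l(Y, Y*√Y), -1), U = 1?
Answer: -378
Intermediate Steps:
l(M, h) = h²
g(B, q) = 1
p(Y) = 1 (p(Y) = 1/1 = 1)
(-3*6*21)*p(2) = (-3*6*21)*1 = -18*21*1 = -378*1 = -378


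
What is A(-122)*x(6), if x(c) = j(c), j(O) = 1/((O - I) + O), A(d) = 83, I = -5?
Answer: 83/17 ≈ 4.8824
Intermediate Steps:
j(O) = 1/(5 + 2*O) (j(O) = 1/((O - 1*(-5)) + O) = 1/((O + 5) + O) = 1/((5 + O) + O) = 1/(5 + 2*O))
x(c) = 1/(5 + 2*c)
A(-122)*x(6) = 83/(5 + 2*6) = 83/(5 + 12) = 83/17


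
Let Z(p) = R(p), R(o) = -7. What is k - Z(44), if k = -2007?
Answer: -2000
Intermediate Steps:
Z(p) = -7
k - Z(44) = -2007 - 1*(-7) = -2007 + 7 = -2000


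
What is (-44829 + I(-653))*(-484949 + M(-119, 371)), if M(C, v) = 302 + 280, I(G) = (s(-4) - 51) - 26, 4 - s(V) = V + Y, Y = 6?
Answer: 21750015768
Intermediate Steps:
s(V) = -2 - V (s(V) = 4 - (V + 6) = 4 - (6 + V) = 4 + (-6 - V) = -2 - V)
I(G) = -75 (I(G) = ((-2 - 1*(-4)) - 51) - 26 = ((-2 + 4) - 51) - 26 = (2 - 51) - 26 = -49 - 26 = -75)
M(C, v) = 582
(-44829 + I(-653))*(-484949 + M(-119, 371)) = (-44829 - 75)*(-484949 + 582) = -44904*(-484367) = 21750015768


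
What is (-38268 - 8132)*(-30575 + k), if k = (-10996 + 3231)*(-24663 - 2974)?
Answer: -9956081872000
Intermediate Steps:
k = 214601305 (k = -7765*(-27637) = 214601305)
(-38268 - 8132)*(-30575 + k) = (-38268 - 8132)*(-30575 + 214601305) = -46400*214570730 = -9956081872000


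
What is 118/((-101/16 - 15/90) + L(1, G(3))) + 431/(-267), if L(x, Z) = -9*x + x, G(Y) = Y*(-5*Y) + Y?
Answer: -1811833/185565 ≈ -9.7639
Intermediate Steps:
G(Y) = Y - 5*Y**2 (G(Y) = -5*Y**2 + Y = Y - 5*Y**2)
L(x, Z) = -8*x
118/((-101/16 - 15/90) + L(1, G(3))) + 431/(-267) = 118/((-101/16 - 15/90) - 8*1) + 431/(-267) = 118/((-101*1/16 - 15*1/90) - 8) + 431*(-1/267) = 118/((-101/16 - 1/6) - 8) - 431/267 = 118/(-311/48 - 8) - 431/267 = 118/(-695/48) - 431/267 = 118*(-48/695) - 431/267 = -5664/695 - 431/267 = -1811833/185565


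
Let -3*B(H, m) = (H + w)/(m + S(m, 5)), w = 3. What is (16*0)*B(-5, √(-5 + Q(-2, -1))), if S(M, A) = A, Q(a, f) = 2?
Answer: 0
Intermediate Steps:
B(H, m) = -(3 + H)/(3*(5 + m)) (B(H, m) = -(H + 3)/(3*(m + 5)) = -(3 + H)/(3*(5 + m)))
(16*0)*B(-5, √(-5 + Q(-2, -1))) = (16*0)*((-3 - 1*(-5))/(3*(5 + √(-5 + 2)))) = 0*((-3 + 5)/(3*(5 + √(-3)))) = 0*((⅓)*2/(5 + I*√3)) = 0*(2/(3*(5 + I*√3))) = 0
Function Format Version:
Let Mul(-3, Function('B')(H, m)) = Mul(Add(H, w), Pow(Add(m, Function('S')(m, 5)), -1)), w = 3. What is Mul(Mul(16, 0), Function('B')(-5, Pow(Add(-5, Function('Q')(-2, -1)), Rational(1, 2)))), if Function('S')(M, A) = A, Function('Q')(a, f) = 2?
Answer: 0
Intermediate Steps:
Function('B')(H, m) = Mul(Rational(-1, 3), Pow(Add(5, m), -1), Add(3, H)) (Function('B')(H, m) = Mul(Rational(-1, 3), Mul(Add(H, 3), Pow(Add(m, 5), -1))) = Mul(Rational(-1, 3), Mul(Add(3, H), Pow(Add(5, m), -1))) = Mul(Rational(-1, 3), Mul(Pow(Add(5, m), -1), Add(3, H))) = Mul(Rational(-1, 3), Pow(Add(5, m), -1), Add(3, H)))
Mul(Mul(16, 0), Function('B')(-5, Pow(Add(-5, Function('Q')(-2, -1)), Rational(1, 2)))) = Mul(Mul(16, 0), Mul(Rational(1, 3), Pow(Add(5, Pow(Add(-5, 2), Rational(1, 2))), -1), Add(-3, Mul(-1, -5)))) = Mul(0, Mul(Rational(1, 3), Pow(Add(5, Pow(-3, Rational(1, 2))), -1), Add(-3, 5))) = Mul(0, Mul(Rational(1, 3), Pow(Add(5, Mul(I, Pow(3, Rational(1, 2)))), -1), 2)) = Mul(0, Mul(Rational(2, 3), Pow(Add(5, Mul(I, Pow(3, Rational(1, 2)))), -1))) = 0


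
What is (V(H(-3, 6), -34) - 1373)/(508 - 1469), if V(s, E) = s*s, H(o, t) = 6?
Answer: 1337/961 ≈ 1.3913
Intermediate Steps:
V(s, E) = s**2
(V(H(-3, 6), -34) - 1373)/(508 - 1469) = (6**2 - 1373)/(508 - 1469) = (36 - 1373)/(-961) = -1/961*(-1337) = 1337/961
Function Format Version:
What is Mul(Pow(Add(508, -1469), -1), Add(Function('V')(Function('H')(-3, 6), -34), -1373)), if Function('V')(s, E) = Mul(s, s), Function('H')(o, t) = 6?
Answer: Rational(1337, 961) ≈ 1.3913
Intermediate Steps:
Function('V')(s, E) = Pow(s, 2)
Mul(Pow(Add(508, -1469), -1), Add(Function('V')(Function('H')(-3, 6), -34), -1373)) = Mul(Pow(Add(508, -1469), -1), Add(Pow(6, 2), -1373)) = Mul(Pow(-961, -1), Add(36, -1373)) = Mul(Rational(-1, 961), -1337) = Rational(1337, 961)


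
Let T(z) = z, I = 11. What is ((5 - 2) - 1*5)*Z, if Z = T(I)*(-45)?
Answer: 990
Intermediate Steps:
Z = -495 (Z = 11*(-45) = -495)
((5 - 2) - 1*5)*Z = ((5 - 2) - 1*5)*(-495) = (3 - 5)*(-495) = -2*(-495) = 990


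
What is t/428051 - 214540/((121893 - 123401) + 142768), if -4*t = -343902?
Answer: -612993557/465126802 ≈ -1.3179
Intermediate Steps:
t = 171951/2 (t = -1/4*(-343902) = 171951/2 ≈ 85976.)
t/428051 - 214540/((121893 - 123401) + 142768) = (171951/2)/428051 - 214540/((121893 - 123401) + 142768) = (171951/2)*(1/428051) - 214540/(-1508 + 142768) = 13227/65854 - 214540/141260 = 13227/65854 - 214540*1/141260 = 13227/65854 - 10727/7063 = -612993557/465126802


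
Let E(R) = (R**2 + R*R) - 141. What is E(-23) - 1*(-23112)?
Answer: 24029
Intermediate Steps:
E(R) = -141 + 2*R**2 (E(R) = (R**2 + R**2) - 141 = 2*R**2 - 141 = -141 + 2*R**2)
E(-23) - 1*(-23112) = (-141 + 2*(-23)**2) - 1*(-23112) = (-141 + 2*529) + 23112 = (-141 + 1058) + 23112 = 917 + 23112 = 24029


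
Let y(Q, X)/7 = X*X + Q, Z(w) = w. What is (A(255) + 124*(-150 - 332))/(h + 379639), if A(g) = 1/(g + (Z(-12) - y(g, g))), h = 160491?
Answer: -27297061657/246686553210 ≈ -0.11065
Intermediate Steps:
y(Q, X) = 7*Q + 7*X² (y(Q, X) = 7*(X*X + Q) = 7*(X² + Q) = 7*(Q + X²) = 7*Q + 7*X²)
A(g) = 1/(-12 - 7*g² - 6*g) (A(g) = 1/(g + (-12 - (7*g + 7*g²))) = 1/(g + (-12 + (-7*g - 7*g²))) = 1/(g + (-12 - 7*g - 7*g²)) = 1/(-12 - 7*g² - 6*g))
(A(255) + 124*(-150 - 332))/(h + 379639) = (-1/(12 + 6*255 + 7*255²) + 124*(-150 - 332))/(160491 + 379639) = (-1/(12 + 1530 + 7*65025) + 124*(-482))/540130 = (-1/(12 + 1530 + 455175) - 59768)*(1/540130) = (-1/456717 - 59768)*(1/540130) = -27297061657/456717*1/540130 = -27297061657/246686553210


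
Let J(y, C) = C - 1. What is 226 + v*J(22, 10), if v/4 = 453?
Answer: 16534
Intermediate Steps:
v = 1812 (v = 4*453 = 1812)
J(y, C) = -1 + C
226 + v*J(22, 10) = 226 + 1812*(-1 + 10) = 226 + 1812*9 = 226 + 16308 = 16534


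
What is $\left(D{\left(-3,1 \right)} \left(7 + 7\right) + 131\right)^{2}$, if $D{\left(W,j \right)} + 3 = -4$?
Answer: $1089$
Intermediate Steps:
$D{\left(W,j \right)} = -7$ ($D{\left(W,j \right)} = -3 - 4 = -7$)
$\left(D{\left(-3,1 \right)} \left(7 + 7\right) + 131\right)^{2} = \left(- 7 \left(7 + 7\right) + 131\right)^{2} = \left(\left(-7\right) 14 + 131\right)^{2} = \left(-98 + 131\right)^{2} = 33^{2} = 1089$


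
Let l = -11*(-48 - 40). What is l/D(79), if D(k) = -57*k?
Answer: -968/4503 ≈ -0.21497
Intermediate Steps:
l = 968 (l = -11*(-88) = 968)
l/D(79) = 968/((-57*79)) = 968/(-4503) = 968*(-1/4503) = -968/4503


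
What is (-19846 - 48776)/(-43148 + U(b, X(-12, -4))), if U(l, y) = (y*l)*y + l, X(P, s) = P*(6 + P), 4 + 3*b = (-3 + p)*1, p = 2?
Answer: 205866/155369 ≈ 1.3250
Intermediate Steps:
b = -5/3 (b = -4/3 + ((-3 + 2)*1)/3 = -4/3 + (-1*1)/3 = -4/3 + (⅓)*(-1) = -4/3 - ⅓ = -5/3 ≈ -1.6667)
U(l, y) = l + l*y² (U(l, y) = (l*y)*y + l = l*y² + l = l + l*y²)
(-19846 - 48776)/(-43148 + U(b, X(-12, -4))) = (-19846 - 48776)/(-43148 - 5*(1 + (-12*(6 - 12))²)/3) = -68622/(-43148 - 5*(1 + (-12*(-6))²)/3) = -68622/(-43148 - 5*(1 + 72²)/3) = -68622/(-43148 - 5*(1 + 5184)/3) = -68622/(-43148 - 5/3*5185) = -68622/(-43148 - 25925/3) = -68622/(-155369/3) = -68622*(-3/155369) = 205866/155369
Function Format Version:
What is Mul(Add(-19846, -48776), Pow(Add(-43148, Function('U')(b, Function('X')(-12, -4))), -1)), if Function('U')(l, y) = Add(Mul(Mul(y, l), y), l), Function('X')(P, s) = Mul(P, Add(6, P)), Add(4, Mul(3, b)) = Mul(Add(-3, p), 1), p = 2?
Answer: Rational(205866, 155369) ≈ 1.3250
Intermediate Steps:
b = Rational(-5, 3) (b = Add(Rational(-4, 3), Mul(Rational(1, 3), Mul(Add(-3, 2), 1))) = Add(Rational(-4, 3), Mul(Rational(1, 3), Mul(-1, 1))) = Add(Rational(-4, 3), Mul(Rational(1, 3), -1)) = Add(Rational(-4, 3), Rational(-1, 3)) = Rational(-5, 3) ≈ -1.6667)
Function('U')(l, y) = Add(l, Mul(l, Pow(y, 2))) (Function('U')(l, y) = Add(Mul(Mul(l, y), y), l) = Add(Mul(l, Pow(y, 2)), l) = Add(l, Mul(l, Pow(y, 2))))
Mul(Add(-19846, -48776), Pow(Add(-43148, Function('U')(b, Function('X')(-12, -4))), -1)) = Mul(Add(-19846, -48776), Pow(Add(-43148, Mul(Rational(-5, 3), Add(1, Pow(Mul(-12, Add(6, -12)), 2)))), -1)) = Mul(-68622, Pow(Add(-43148, Mul(Rational(-5, 3), Add(1, Pow(Mul(-12, -6), 2)))), -1)) = Mul(-68622, Pow(Add(-43148, Mul(Rational(-5, 3), Add(1, Pow(72, 2)))), -1)) = Mul(-68622, Pow(Add(-43148, Mul(Rational(-5, 3), Add(1, 5184))), -1)) = Mul(-68622, Pow(Add(-43148, Mul(Rational(-5, 3), 5185)), -1)) = Mul(-68622, Pow(Add(-43148, Rational(-25925, 3)), -1)) = Mul(-68622, Pow(Rational(-155369, 3), -1)) = Mul(-68622, Rational(-3, 155369)) = Rational(205866, 155369)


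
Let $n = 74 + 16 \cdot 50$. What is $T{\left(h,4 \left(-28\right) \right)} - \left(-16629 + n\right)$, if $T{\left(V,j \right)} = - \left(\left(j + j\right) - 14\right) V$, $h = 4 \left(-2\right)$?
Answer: $13851$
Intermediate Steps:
$n = 874$ ($n = 74 + 800 = 874$)
$h = -8$
$T{\left(V,j \right)} = - V \left(-14 + 2 j\right)$ ($T{\left(V,j \right)} = - \left(2 j - 14\right) V = - \left(-14 + 2 j\right) V = - V \left(-14 + 2 j\right)$)
$T{\left(h,4 \left(-28\right) \right)} - \left(-16629 + n\right) = 2 \left(-8\right) \left(7 - 4 \left(-28\right)\right) + \left(16629 - 874\right) = 2 \left(-8\right) \left(7 - -112\right) + \left(16629 - 874\right) = 2 \left(-8\right) \left(7 + 112\right) + 15755 = 2 \left(-8\right) 119 + 15755 = -1904 + 15755 = 13851$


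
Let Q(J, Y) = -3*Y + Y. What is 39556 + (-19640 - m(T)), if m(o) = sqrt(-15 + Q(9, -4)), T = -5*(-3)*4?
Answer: 19916 - I*sqrt(7) ≈ 19916.0 - 2.6458*I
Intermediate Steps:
Q(J, Y) = -2*Y
T = 60 (T = 15*4 = 60)
m(o) = I*sqrt(7) (m(o) = sqrt(-15 - 2*(-4)) = sqrt(-15 + 8) = sqrt(-7) = I*sqrt(7))
39556 + (-19640 - m(T)) = 39556 + (-19640 - I*sqrt(7)) = 19916 - I*sqrt(7)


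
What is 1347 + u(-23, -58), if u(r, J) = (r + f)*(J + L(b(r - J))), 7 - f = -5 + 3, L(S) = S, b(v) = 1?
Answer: 2145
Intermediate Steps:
f = 9 (f = 7 - (-5 + 3) = 7 - 1*(-2) = 7 + 2 = 9)
u(r, J) = (1 + J)*(9 + r) (u(r, J) = (r + 9)*(J + 1) = (9 + r)*(1 + J) = (1 + J)*(9 + r))
1347 + u(-23, -58) = 1347 + (9 - 23 + 9*(-58) - 58*(-23)) = 1347 + (9 - 23 - 522 + 1334) = 1347 + 798 = 2145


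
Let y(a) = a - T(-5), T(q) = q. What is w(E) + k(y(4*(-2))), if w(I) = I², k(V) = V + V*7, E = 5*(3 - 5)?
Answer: 76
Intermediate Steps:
y(a) = 5 + a (y(a) = a - 1*(-5) = a + 5 = 5 + a)
E = -10 (E = 5*(-2) = -10)
k(V) = 8*V (k(V) = V + 7*V = 8*V)
w(E) + k(y(4*(-2))) = (-10)² + 8*(5 + 4*(-2)) = 100 + 8*(5 - 8) = 100 + 8*(-3) = 100 - 24 = 76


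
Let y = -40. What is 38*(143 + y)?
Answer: 3914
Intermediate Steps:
38*(143 + y) = 38*(143 - 40) = 38*103 = 3914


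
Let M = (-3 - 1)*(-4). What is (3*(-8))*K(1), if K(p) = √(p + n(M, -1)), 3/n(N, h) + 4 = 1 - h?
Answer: -12*I*√2 ≈ -16.971*I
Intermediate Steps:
M = 16 (M = -4*(-4) = 16)
n(N, h) = 3/(-3 - h) (n(N, h) = 3/(-4 + (1 - h)) = 3/(-3 - h))
K(p) = √(-3/2 + p) (K(p) = √(p - 3/(3 - 1)) = √(p - 3/2) = √(-3/2 + p))
(3*(-8))*K(1) = (3*(-8))*(√(-6 + 4*1)/2) = -12*√(-6 + 4) = -12*√(-2) = -12*I*√2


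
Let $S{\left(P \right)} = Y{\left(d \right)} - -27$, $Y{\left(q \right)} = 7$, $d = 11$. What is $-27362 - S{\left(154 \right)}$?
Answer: $-27396$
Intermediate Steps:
$S{\left(P \right)} = 34$ ($S{\left(P \right)} = 7 - -27 = 7 + 27 = 34$)
$-27362 - S{\left(154 \right)} = -27362 - 34 = -27396$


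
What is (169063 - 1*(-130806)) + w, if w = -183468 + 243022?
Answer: 359423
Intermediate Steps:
w = 59554
(169063 - 1*(-130806)) + w = (169063 - 1*(-130806)) + 59554 = (169063 + 130806) + 59554 = 299869 + 59554 = 359423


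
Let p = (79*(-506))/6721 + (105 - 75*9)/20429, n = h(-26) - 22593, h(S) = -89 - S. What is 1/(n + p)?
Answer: -12482119/282869475320 ≈ -4.4127e-5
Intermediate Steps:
n = -22656 (n = (-89 - 1*(-26)) - 22593 = (-89 + 26) - 22593 = -63 - 22593 = -22656)
p = -74587256/12482119 (p = -39974*1/6721 + (105 - 675)*(1/20429) = -3634/611 - 570*1/20429 = -3634/611 - 570/20429 = -74587256/12482119 ≈ -5.9755)
1/(n + p) = 1/(-22656 - 74587256/12482119) = 1/(-282869475320/12482119) = -12482119/282869475320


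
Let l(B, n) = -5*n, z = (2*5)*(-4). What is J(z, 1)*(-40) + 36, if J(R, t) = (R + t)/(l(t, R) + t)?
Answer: 2932/67 ≈ 43.761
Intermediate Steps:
z = -40 (z = 10*(-4) = -40)
J(R, t) = (R + t)/(t - 5*R) (J(R, t) = (R + t)/(-5*R + t) = (R + t)/(t - 5*R))
J(z, 1)*(-40) + 36 = ((-40 + 1)/(1 - 5*(-40)))*(-40) + 36 = (-39/(1 + 200))*(-40) + 36 = (-39/201)*(-40) + 36 = ((1/201)*(-39))*(-40) + 36 = -13/67*(-40) + 36 = 520/67 + 36 = 2932/67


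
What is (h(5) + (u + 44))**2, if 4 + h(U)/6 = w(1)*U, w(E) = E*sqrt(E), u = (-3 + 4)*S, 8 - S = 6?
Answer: 2704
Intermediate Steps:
S = 2 (S = 8 - 1*6 = 8 - 6 = 2)
u = 2 (u = (-3 + 4)*2 = 1*2 = 2)
w(E) = E**(3/2)
h(U) = -24 + 6*U (h(U) = -24 + 6*(1**(3/2)*U) = -24 + 6*(1*U) = -24 + 6*U)
(h(5) + (u + 44))**2 = ((-24 + 6*5) + (2 + 44))**2 = ((-24 + 30) + 46)**2 = (6 + 46)**2 = 52**2 = 2704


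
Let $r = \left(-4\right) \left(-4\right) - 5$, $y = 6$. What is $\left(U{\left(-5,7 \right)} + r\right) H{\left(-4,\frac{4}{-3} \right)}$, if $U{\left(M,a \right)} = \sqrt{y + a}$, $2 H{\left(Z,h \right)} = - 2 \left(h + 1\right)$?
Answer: $\frac{11}{3} + \frac{\sqrt{13}}{3} \approx 4.8685$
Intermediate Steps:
$H{\left(Z,h \right)} = -1 - h$ ($H{\left(Z,h \right)} = \frac{\left(-2\right) \left(h + 1\right)}{2} = \frac{\left(-2\right) \left(1 + h\right)}{2} = \frac{-2 - 2 h}{2} = -1 - h$)
$U{\left(M,a \right)} = \sqrt{6 + a}$
$r = 11$ ($r = 16 - 5 = 11$)
$\left(U{\left(-5,7 \right)} + r\right) H{\left(-4,\frac{4}{-3} \right)} = \left(\sqrt{6 + 7} + 11\right) \left(-1 - \frac{4}{-3}\right) = \left(\sqrt{13} + 11\right) \left(-1 - 4 \left(- \frac{1}{3}\right)\right) = \left(11 + \sqrt{13}\right) \left(-1 - - \frac{4}{3}\right) = \left(11 + \sqrt{13}\right) \left(-1 + \frac{4}{3}\right) = \left(11 + \sqrt{13}\right) \frac{1}{3} = \frac{11}{3} + \frac{\sqrt{13}}{3}$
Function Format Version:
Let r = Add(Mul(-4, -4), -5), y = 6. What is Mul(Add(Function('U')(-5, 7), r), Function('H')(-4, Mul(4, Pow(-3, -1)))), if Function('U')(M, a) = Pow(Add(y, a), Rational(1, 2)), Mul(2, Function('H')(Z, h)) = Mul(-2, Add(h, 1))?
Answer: Add(Rational(11, 3), Mul(Rational(1, 3), Pow(13, Rational(1, 2)))) ≈ 4.8685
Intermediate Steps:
Function('H')(Z, h) = Add(-1, Mul(-1, h)) (Function('H')(Z, h) = Mul(Rational(1, 2), Mul(-2, Add(h, 1))) = Mul(Rational(1, 2), Mul(-2, Add(1, h))) = Mul(Rational(1, 2), Add(-2, Mul(-2, h))) = Add(-1, Mul(-1, h)))
Function('U')(M, a) = Pow(Add(6, a), Rational(1, 2))
r = 11 (r = Add(16, -5) = 11)
Mul(Add(Function('U')(-5, 7), r), Function('H')(-4, Mul(4, Pow(-3, -1)))) = Mul(Add(Pow(Add(6, 7), Rational(1, 2)), 11), Add(-1, Mul(-1, Mul(4, Pow(-3, -1))))) = Mul(Add(Pow(13, Rational(1, 2)), 11), Add(-1, Mul(-1, Mul(4, Rational(-1, 3))))) = Mul(Add(11, Pow(13, Rational(1, 2))), Add(-1, Mul(-1, Rational(-4, 3)))) = Mul(Add(11, Pow(13, Rational(1, 2))), Add(-1, Rational(4, 3))) = Mul(Add(11, Pow(13, Rational(1, 2))), Rational(1, 3)) = Add(Rational(11, 3), Mul(Rational(1, 3), Pow(13, Rational(1, 2))))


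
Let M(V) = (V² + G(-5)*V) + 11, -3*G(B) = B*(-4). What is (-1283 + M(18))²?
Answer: 1140624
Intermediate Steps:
G(B) = 4*B/3 (G(B) = -B*(-4)/3 = -(-4)*B/3 = 4*B/3)
M(V) = 11 + V² - 20*V/3 (M(V) = (V² + ((4/3)*(-5))*V) + 11 = (V² - 20*V/3) + 11 = 11 + V² - 20*V/3)
(-1283 + M(18))² = (-1283 + (11 + 18² - 20/3*18))² = (-1283 + (11 + 324 - 120))² = (-1283 + 215)² = (-1068)² = 1140624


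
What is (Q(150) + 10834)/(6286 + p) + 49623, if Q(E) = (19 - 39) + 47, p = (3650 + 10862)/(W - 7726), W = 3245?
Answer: 1397087666783/28153054 ≈ 49625.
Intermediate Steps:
p = -14512/4481 (p = (3650 + 10862)/(3245 - 7726) = 14512/(-4481) = 14512*(-1/4481) = -14512/4481 ≈ -3.2386)
Q(E) = 27 (Q(E) = -20 + 47 = 27)
(Q(150) + 10834)/(6286 + p) + 49623 = (27 + 10834)/(6286 - 14512/4481) + 49623 = 10861/(28153054/4481) + 49623 = 10861*(4481/28153054) + 49623 = 48668141/28153054 + 49623 = 1397087666783/28153054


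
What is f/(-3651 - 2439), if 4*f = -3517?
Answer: 3517/24360 ≈ 0.14438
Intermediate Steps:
f = -3517/4 (f = (¼)*(-3517) = -3517/4 ≈ -879.25)
f/(-3651 - 2439) = -3517/(4*(-3651 - 2439)) = -3517/4/(-6090) = -3517/4*(-1/6090) = 3517/24360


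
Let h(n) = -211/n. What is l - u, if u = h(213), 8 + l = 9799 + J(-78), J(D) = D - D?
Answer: 2085694/213 ≈ 9792.0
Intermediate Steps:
J(D) = 0
l = 9791 (l = -8 + (9799 + 0) = -8 + 9799 = 9791)
u = -211/213 ≈ -0.99061
l - u = 9791 - 1*(-211/213) = 9791 + 211/213 = 2085694/213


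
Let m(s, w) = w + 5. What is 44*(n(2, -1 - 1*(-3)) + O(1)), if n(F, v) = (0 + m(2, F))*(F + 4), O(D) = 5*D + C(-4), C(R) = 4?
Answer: 2244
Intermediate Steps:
O(D) = 4 + 5*D (O(D) = 5*D + 4 = 4 + 5*D)
m(s, w) = 5 + w
n(F, v) = (4 + F)*(5 + F) (n(F, v) = (0 + (5 + F))*(F + 4) = (5 + F)*(4 + F) = (4 + F)*(5 + F))
44*(n(2, -1 - 1*(-3)) + O(1)) = 44*((4 + 2)*(5 + 2) + (4 + 5*1)) = 44*(6*7 + (4 + 5)) = 44*(42 + 9) = 44*51 = 2244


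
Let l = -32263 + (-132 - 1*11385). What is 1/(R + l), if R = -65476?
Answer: -1/109256 ≈ -9.1528e-6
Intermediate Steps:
l = -43780 (l = -32263 + (-132 - 11385) = -32263 - 11517 = -43780)
1/(R + l) = 1/(-65476 - 43780) = 1/(-109256) = -1/109256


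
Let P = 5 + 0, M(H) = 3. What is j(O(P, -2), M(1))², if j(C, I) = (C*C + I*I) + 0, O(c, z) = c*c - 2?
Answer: 289444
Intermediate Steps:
P = 5
O(c, z) = -2 + c² (O(c, z) = c² - 2 = -2 + c²)
j(C, I) = C² + I² (j(C, I) = (C² + I²) + 0 = C² + I²)
j(O(P, -2), M(1))² = ((-2 + 5²)² + 3²)² = ((-2 + 25)² + 9)² = (23² + 9)² = (529 + 9)² = 538² = 289444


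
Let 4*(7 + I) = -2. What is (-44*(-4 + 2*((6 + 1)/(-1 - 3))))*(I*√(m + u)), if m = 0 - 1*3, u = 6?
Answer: -2475*√3 ≈ -4286.8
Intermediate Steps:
I = -15/2 (I = -7 + (¼)*(-2) = -7 - ½ = -15/2 ≈ -7.5000)
m = -3 (m = 0 - 3 = -3)
(-44*(-4 + 2*((6 + 1)/(-1 - 3))))*(I*√(m + u)) = (-44*(-4 + 2*((6 + 1)/(-1 - 3))))*(-15*√(-3 + 6)/2) = (-44*(-4 + 2*(7/(-4))))*(-15*√3/2) = (-44*(-4 + 2*(7*(-¼))))*(-15*√3/2) = (-44*(-4 + 2*(-7/4)))*(-15*√3/2) = (-44*(-4 - 7/2))*(-15*√3/2) = (-44*(-15/2))*(-15*√3/2) = 330*(-15*√3/2) = -2475*√3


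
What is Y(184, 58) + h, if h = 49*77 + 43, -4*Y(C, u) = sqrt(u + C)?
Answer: 3816 - 11*sqrt(2)/4 ≈ 3812.1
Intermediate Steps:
Y(C, u) = -sqrt(C + u)/4 (Y(C, u) = -sqrt(u + C)/4 = -sqrt(C + u)/4)
h = 3816 (h = 3773 + 43 = 3816)
Y(184, 58) + h = -sqrt(184 + 58)/4 + 3816 = -11*sqrt(2)/4 + 3816 = 3816 - 11*sqrt(2)/4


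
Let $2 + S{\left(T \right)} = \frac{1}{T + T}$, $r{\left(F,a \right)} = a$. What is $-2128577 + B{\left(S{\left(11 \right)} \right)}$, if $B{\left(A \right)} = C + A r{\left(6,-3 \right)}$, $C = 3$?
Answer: $- \frac{46828499}{22} \approx -2.1286 \cdot 10^{6}$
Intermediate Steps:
$S{\left(T \right)} = -2 + \frac{1}{2 T}$ ($S{\left(T \right)} = -2 + \frac{1}{T + T} = -2 + \frac{1}{2 T}$)
$B{\left(A \right)} = 3 - 3 A$ ($B{\left(A \right)} = 3 + A \left(-3\right) = 3 - 3 A$)
$-2128577 + B{\left(S{\left(11 \right)} \right)} = -2128577 - \left(-3 + 3 \left(-2 + \frac{1}{2 \cdot 11}\right)\right) = -2128577 - \left(-3 + 3 \left(-2 + \frac{1}{2} \cdot \frac{1}{11}\right)\right) = -2128577 - \left(-3 + 3 \left(-2 + \frac{1}{22}\right)\right) = -2128577 + \left(3 - - \frac{129}{22}\right) = -2128577 + \left(3 + \frac{129}{22}\right) = -2128577 + \frac{195}{22} = - \frac{46828499}{22}$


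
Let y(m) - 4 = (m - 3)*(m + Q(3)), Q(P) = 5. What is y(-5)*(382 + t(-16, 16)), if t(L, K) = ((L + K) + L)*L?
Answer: 2552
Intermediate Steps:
y(m) = 4 + (-3 + m)*(5 + m) (y(m) = 4 + (m - 3)*(m + 5) = 4 + (-3 + m)*(5 + m))
t(L, K) = L*(K + 2*L) (t(L, K) = ((K + L) + L)*L = (K + 2*L)*L = L*(K + 2*L))
y(-5)*(382 + t(-16, 16)) = (-11 + (-5)² + 2*(-5))*(382 - 16*(16 + 2*(-16))) = (-11 + 25 - 10)*(382 - 16*(16 - 32)) = 4*(382 - 16*(-16)) = 4*(382 + 256) = 4*638 = 2552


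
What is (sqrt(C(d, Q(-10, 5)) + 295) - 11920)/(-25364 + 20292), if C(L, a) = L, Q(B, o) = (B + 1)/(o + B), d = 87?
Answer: 745/317 - sqrt(382)/5072 ≈ 2.3463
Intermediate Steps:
Q(B, o) = (1 + B)/(B + o)
(sqrt(C(d, Q(-10, 5)) + 295) - 11920)/(-25364 + 20292) = (sqrt(87 + 295) - 11920)/(-25364 + 20292) = (sqrt(382) - 11920)/(-5072) = (-11920 + sqrt(382))*(-1/5072) = 745/317 - sqrt(382)/5072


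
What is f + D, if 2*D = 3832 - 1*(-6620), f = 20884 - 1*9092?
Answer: 17018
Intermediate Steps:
f = 11792 (f = 20884 - 9092 = 11792)
D = 5226 (D = (3832 - 1*(-6620))/2 = (3832 + 6620)/2 = (½)*10452 = 5226)
f + D = 11792 + 5226 = 17018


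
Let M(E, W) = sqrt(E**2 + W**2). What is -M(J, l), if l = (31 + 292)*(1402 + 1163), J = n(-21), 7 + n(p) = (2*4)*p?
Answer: -5*sqrt(27456159826) ≈ -8.2850e+5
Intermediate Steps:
n(p) = -7 + 8*p (n(p) = -7 + (2*4)*p = -7 + 8*p)
J = -175 (J = -7 + 8*(-21) = -7 - 168 = -175)
l = 828495 (l = 323*2565 = 828495)
-M(J, l) = -sqrt((-175)**2 + 828495**2) = -sqrt(30625 + 686403965025) = -sqrt(686403995650) = -5*sqrt(27456159826)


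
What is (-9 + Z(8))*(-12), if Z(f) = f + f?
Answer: -84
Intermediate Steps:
Z(f) = 2*f
(-9 + Z(8))*(-12) = (-9 + 2*8)*(-12) = (-9 + 16)*(-12) = 7*(-12) = -84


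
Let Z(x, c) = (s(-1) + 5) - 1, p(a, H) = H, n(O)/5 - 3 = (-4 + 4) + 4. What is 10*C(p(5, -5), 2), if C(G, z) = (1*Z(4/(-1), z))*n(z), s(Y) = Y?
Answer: 1050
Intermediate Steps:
n(O) = 35 (n(O) = 15 + 5*((-4 + 4) + 4) = 15 + 5*(0 + 4) = 15 + 5*4 = 15 + 20 = 35)
Z(x, c) = 3 (Z(x, c) = (-1 + 5) - 1 = 4 - 1 = 3)
C(G, z) = 105 (C(G, z) = (1*3)*35 = 3*35 = 105)
10*C(p(5, -5), 2) = 10*105 = 1050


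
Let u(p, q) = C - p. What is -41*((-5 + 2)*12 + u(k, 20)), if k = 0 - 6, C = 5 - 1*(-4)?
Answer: 861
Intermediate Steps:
C = 9 (C = 5 + 4 = 9)
k = -6
u(p, q) = 9 - p
-41*((-5 + 2)*12 + u(k, 20)) = -41*((-5 + 2)*12 + (9 - 1*(-6))) = -41*(-3*12 + (9 + 6)) = -41*(-36 + 15) = -41*(-21) = 861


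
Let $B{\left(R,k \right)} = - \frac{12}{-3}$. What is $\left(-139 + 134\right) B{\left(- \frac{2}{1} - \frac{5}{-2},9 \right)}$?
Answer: $-20$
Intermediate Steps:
$B{\left(R,k \right)} = 4$ ($B{\left(R,k \right)} = \left(-12\right) \left(- \frac{1}{3}\right) = 4$)
$\left(-139 + 134\right) B{\left(- \frac{2}{1} - \frac{5}{-2},9 \right)} = \left(-139 + 134\right) 4 = \left(-5\right) 4 = -20$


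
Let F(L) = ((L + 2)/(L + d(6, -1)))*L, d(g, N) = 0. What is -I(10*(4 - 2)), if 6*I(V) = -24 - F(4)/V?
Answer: 81/20 ≈ 4.0500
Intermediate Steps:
F(L) = 2 + L (F(L) = ((L + 2)/(L + 0))*L = ((2 + L)/L)*L = 2 + L)
I(V) = -4 - 1/V (I(V) = (-24 - (2 + 4)/V)/6 = (-24 - 6/V)/6 = -4 - 1/V)
-I(10*(4 - 2)) = -(-4 - 1/(10*(4 - 2))) = -(-4 - 1/(10*2)) = -(-4 - 1/20) = -1*(-81/20) = 81/20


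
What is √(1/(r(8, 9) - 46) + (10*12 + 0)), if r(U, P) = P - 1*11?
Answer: √17277/12 ≈ 10.954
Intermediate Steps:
r(U, P) = -11 + P (r(U, P) = P - 11 = -11 + P)
√(1/(r(8, 9) - 46) + (10*12 + 0)) = √(1/((-11 + 9) - 46) + (10*12 + 0)) = √(1/(-2 - 46) + (120 + 0)) = √(1/(-48) + 120) = √(-1/48 + 120) = √(5759/48) = √17277/12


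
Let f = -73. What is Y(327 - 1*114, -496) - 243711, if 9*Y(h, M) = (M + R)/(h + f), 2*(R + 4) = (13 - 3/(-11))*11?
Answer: -43868041/180 ≈ -2.4371e+5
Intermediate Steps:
R = 69 (R = -4 + ((13 - 3/(-11))*11)/2 = -4 + ((13 - 3*(-1/11))*11)/2 = -4 + ((13 + 3/11)*11)/2 = -4 + ((146/11)*11)/2 = -4 + (1/2)*146 = -4 + 73 = 69)
Y(h, M) = (69 + M)/(9*(-73 + h)) (Y(h, M) = ((M + 69)/(h - 73))/9 = ((69 + M)/(-73 + h))/9 = (69 + M)/(9*(-73 + h)))
Y(327 - 1*114, -496) - 243711 = (69 - 496)/(9*(-73 + (327 - 1*114))) - 243711 = (1/9)*(-427)/(-73 + (327 - 114)) - 243711 = (1/9)*(-427)/(-73 + 213) - 243711 = (1/9)*(-427)/140 - 243711 = (1/9)*(1/140)*(-427) - 243711 = -61/180 - 243711 = -43868041/180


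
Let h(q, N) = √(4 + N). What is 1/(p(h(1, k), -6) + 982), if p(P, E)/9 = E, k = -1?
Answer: 1/928 ≈ 0.0010776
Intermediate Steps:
p(P, E) = 9*E
1/(p(h(1, k), -6) + 982) = 1/(9*(-6) + 982) = 1/(-54 + 982) = 1/928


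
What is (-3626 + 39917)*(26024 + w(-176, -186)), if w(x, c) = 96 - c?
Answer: 954671046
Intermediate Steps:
(-3626 + 39917)*(26024 + w(-176, -186)) = (-3626 + 39917)*(26024 + (96 - 1*(-186))) = 36291*(26024 + (96 + 186)) = 36291*(26024 + 282) = 36291*26306 = 954671046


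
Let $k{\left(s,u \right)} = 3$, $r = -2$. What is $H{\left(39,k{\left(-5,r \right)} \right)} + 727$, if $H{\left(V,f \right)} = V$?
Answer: $766$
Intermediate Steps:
$H{\left(39,k{\left(-5,r \right)} \right)} + 727 = 39 + 727 = 766$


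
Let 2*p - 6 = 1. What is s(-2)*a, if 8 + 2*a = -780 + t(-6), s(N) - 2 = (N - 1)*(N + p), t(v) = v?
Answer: 1985/2 ≈ 992.50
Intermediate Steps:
p = 7/2 (p = 3 + (½)*1 = 3 + ½ = 7/2 ≈ 3.5000)
s(N) = 2 + (-1 + N)*(7/2 + N) (s(N) = 2 + (N - 1)*(N + 7/2) = 2 + (-1 + N)*(7/2 + N))
a = -397 (a = -4 + (-780 - 6)/2 = -4 + (½)*(-786) = -4 - 393 = -397)
s(-2)*a = (-3/2 + (-2)² + (5/2)*(-2))*(-397) = (-3/2 + 4 - 5)*(-397) = -5/2*(-397) = 1985/2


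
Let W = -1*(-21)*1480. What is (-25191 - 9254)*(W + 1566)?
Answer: -1124491470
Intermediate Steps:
W = 31080 (W = 21*1480 = 31080)
(-25191 - 9254)*(W + 1566) = (-25191 - 9254)*(31080 + 1566) = -34445*32646 = -1124491470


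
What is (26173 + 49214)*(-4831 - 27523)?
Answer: -2439070998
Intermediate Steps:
(26173 + 49214)*(-4831 - 27523) = 75387*(-32354) = -2439070998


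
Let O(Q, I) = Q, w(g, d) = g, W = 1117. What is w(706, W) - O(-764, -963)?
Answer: 1470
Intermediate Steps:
w(706, W) - O(-764, -963) = 706 - 1*(-764) = 706 + 764 = 1470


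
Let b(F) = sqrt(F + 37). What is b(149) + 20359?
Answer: 20359 + sqrt(186) ≈ 20373.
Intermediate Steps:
b(F) = sqrt(37 + F)
b(149) + 20359 = sqrt(37 + 149) + 20359 = sqrt(186) + 20359 = 20359 + sqrt(186)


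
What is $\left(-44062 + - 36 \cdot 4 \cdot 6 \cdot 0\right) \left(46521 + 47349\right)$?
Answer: $-4136099940$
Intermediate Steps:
$\left(-44062 + - 36 \cdot 4 \cdot 6 \cdot 0\right) \left(46521 + 47349\right) = \left(-44062 + \left(-36\right) 24 \cdot 0\right) 93870 = \left(-44062 - 0\right) 93870 = \left(-44062 + 0\right) 93870 = \left(-44062\right) 93870 = -4136099940$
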